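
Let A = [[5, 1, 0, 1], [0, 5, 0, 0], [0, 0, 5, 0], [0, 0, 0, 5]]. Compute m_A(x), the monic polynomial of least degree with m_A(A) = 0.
The characteristic polynomial factors as (x - 5)^4. The minimal polynomial is ∏(x - λ)^{k_λ} where k_λ is the size of the largest Jordan block at λ.

For λ = 5: rank(A - 5I) = 1, and the largest Jordan block has size 2 (the smallest k with rank((A - 5I)^k) = rank((A - 5I)^(k+1))).

So m_A(x) = (x - 5)^2.

m_A(x) = (x - 5)^2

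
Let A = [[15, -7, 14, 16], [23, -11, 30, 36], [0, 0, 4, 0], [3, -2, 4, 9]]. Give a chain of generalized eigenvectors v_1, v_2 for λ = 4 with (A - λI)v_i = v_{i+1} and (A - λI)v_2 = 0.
v_1 = [[-2, -5, 0, -1]]^T, v_2 = [[-3, -7, 0, -1]]^T

We seek v_1 ∈ ker((A - 4I)^2) \ ker(A - 4I), then set v_{i+1} = (A - 4I) v_i.

One such chain is v_1 = [[-2, -5, 0, -1]]^T, v_2 = [[-3, -7, 0, -1]]^T. Check: (A - 4I) v_2 = [[0, 0, 0, 0]]^T = 0.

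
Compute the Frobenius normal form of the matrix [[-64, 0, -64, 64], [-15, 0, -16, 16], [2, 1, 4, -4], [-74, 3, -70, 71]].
R = [[0, 0, 0, 64], [1, 0, 0, 16], [0, 1, 0, -36], [0, 0, 1, 11]]

The invariant factors of A (the non-unit diagonal entries of the Smith normal form of xI - A over ℚ[x]) are (x - 4)^3(x + 1), each dividing the next. The characteristic polynomial is their product, (x - 4)^3(x + 1).

The rational canonical form is the block-diagonal matrix of companion matrices C(f_i):
R = [[0, 0, 0, 64], [1, 0, 0, 16], [0, 1, 0, -36], [0, 0, 1, 11]].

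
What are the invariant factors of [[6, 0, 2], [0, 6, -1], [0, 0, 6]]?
The Jordan structure of A has elementary divisors (x - 6)^2, (x - 6). Arranging the block sizes at each eigenvalue in decreasing order and taking row products gives the invariant factors.

Invariant factors (smallest first, each dividing the next): x - 6, (x - 6)^2.

Check: the last factor (x - 6)^2 is the minimal polynomial, and the product (x - 6)^3 is the characteristic polynomial.

x - 6, (x - 6)^2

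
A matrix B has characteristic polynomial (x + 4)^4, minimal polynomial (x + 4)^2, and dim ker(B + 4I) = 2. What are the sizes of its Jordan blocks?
Jordan blocks: (-4, 2), (-4, 2)

λ = -4: algebraic multiplicity 4 (exponent in χ_B), largest block size 2 (exponent in m_B), 2 blocks (geometric multiplicity). These force block sizes [2, 2].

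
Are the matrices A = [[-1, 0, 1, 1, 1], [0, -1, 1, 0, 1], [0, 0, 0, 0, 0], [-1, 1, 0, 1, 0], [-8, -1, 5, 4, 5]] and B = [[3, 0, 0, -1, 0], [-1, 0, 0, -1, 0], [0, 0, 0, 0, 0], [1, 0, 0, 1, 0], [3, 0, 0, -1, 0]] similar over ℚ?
No.

Both have characteristic polynomial x^3(x - 2)^2, but the minimal polynomial of A is x^2(x - 2)^2 while the minimal polynomial of B is x(x - 2)^2. The minimal polynomial is a similarity invariant, so A and B are not similar.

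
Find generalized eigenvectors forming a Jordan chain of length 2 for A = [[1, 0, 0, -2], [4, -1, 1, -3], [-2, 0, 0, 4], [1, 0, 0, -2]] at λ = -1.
v_1 = [[1, 1, -2, 1]]^T, v_2 = [[0, -1, 0, 0]]^T

We seek v_1 ∈ ker((A + I)^2) \ ker(A + I), then set v_{i+1} = (A + I) v_i.

One such chain is v_1 = [[1, 1, -2, 1]]^T, v_2 = [[0, -1, 0, 0]]^T. Check: (A + I) v_2 = [[0, 0, 0, 0]]^T = 0.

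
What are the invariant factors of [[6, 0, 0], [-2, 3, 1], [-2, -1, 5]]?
(x - 6)(x - 4)^2

The Jordan structure of A has elementary divisors (x - 4)^2, (x - 6). Arranging the block sizes at each eigenvalue in decreasing order and taking row products gives the invariant factors.

Invariant factors (smallest first, each dividing the next): (x - 6)(x - 4)^2.

Check: the last factor (x - 6)(x - 4)^2 is the minimal polynomial, and the product (x - 6)(x - 4)^2 is the characteristic polynomial.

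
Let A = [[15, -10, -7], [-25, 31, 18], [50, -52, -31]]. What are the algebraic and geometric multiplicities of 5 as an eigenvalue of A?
The characteristic polynomial is (x - 5)^3, so the factor x - 5 appears with exponent 3: the algebraic multiplicity is 3.

rank(A - 5I) = 2, so the eigenspace has dimension 3 - 2 = 1: the geometric multiplicity is 1.

Since 1 < 3, A is not diagonalizable.

algebraic multiplicity 3, geometric multiplicity 1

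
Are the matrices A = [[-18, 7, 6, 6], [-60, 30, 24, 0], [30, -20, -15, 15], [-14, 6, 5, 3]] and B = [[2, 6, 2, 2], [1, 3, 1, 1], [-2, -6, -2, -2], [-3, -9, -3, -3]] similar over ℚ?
Both have characteristic polynomial x^4 and minimal polynomial x^2. But rank(A) = 2 for A while rank(B) = 1 for B, so the number of Jordan blocks at λ = 0 differs. A and B are not similar.

No.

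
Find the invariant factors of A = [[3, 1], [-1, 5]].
(x - 4)^2

The Jordan structure of A has elementary divisors (x - 4)^2. Arranging the block sizes at each eigenvalue in decreasing order and taking row products gives the invariant factors.

Invariant factors (smallest first, each dividing the next): (x - 4)^2.

Check: the last factor (x - 4)^2 is the minimal polynomial, and the product (x - 4)^2 is the characteristic polynomial.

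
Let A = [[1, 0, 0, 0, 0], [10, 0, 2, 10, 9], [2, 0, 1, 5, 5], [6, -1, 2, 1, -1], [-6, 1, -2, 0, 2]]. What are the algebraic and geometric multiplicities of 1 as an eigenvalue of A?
The characteristic polynomial is (x - 1)^5, so the factor x - 1 appears with exponent 5: the algebraic multiplicity is 5.

rank(A - I) = 2, so the eigenspace has dimension 5 - 2 = 3: the geometric multiplicity is 3.

Since 3 < 5, A is not diagonalizable.

algebraic multiplicity 5, geometric multiplicity 3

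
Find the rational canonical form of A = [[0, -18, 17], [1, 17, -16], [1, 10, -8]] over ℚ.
The invariant factors of A (the non-unit diagonal entries of the Smith normal form of xI - A over ℚ[x]) are (x - 5)(x^2 - 4x + 5), each dividing the next. The characteristic polynomial is their product, (x - 5)(x^2 - 4x + 5).

The rational canonical form is the block-diagonal matrix of companion matrices C(f_i):
R = [[0, 0, 25], [1, 0, -25], [0, 1, 9]].

Note the characteristic polynomial does not split into linear factors over ℚ, so A has no Jordan form over ℚ; the rational canonical form exists over any field.

R = [[0, 0, 25], [1, 0, -25], [0, 1, 9]]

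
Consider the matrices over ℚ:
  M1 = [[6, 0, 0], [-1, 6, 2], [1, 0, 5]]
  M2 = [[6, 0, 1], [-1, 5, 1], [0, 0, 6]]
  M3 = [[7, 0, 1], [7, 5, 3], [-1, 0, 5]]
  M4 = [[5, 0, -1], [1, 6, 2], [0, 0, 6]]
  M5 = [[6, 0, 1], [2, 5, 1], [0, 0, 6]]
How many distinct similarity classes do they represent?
1 class: {M1, M2, M3, M4, M5}

Characteristic polynomials: χ_{M1} = (x - 6)^2(x - 5), χ_{M2} = (x - 6)^2(x - 5), χ_{M3} = (x - 6)^2(x - 5), χ_{M4} = (x - 6)^2(x - 5), χ_{M5} = (x - 6)^2(x - 5).

{M1, M2, M3, M4, M5}: invariant factors (x - 6)^2(x - 5).

Matrices are similar if and only if their invariant-factor lists agree; the partition into similarity classes is {M1, M2, M3, M4, M5}.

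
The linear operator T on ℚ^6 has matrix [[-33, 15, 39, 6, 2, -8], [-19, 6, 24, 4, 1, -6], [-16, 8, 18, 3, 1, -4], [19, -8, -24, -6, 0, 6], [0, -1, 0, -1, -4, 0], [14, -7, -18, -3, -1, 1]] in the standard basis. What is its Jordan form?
J = [[-3, 1, 0, 0, 0, 0], [0, -3, 1, 0, 0, 0], [0, 0, -3, 0, 0, 0], [0, 0, 0, -3, 1, 0], [0, 0, 0, 0, -3, 0], [0, 0, 0, 0, 0, -3]]

The characteristic polynomial is det(xI - A) = (x + 3)^6, so the eigenvalues are -3 (algebraic multiplicity 6).

For λ = -3: rank(A + 3I) = 3, rank((A + 3I)^2) = 1, rank((A + 3I)^3) = 0. The eigenspace has dimension 6 - 3 = 3, so there are 3 Jordan blocks; the rank sequence gives block sizes [3, 2, 1].

Assembling the blocks gives the Jordan form J above.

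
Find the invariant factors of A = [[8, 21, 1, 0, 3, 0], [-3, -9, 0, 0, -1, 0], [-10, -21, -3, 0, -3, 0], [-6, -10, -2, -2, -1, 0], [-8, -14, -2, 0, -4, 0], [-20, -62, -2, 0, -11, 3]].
The Jordan structure of A has elementary divisors (x + 2)^3, (x + 2)^2, (x - 3). Arranging the block sizes at each eigenvalue in decreasing order and taking row products gives the invariant factors.

Invariant factors (smallest first, each dividing the next): (x + 2)^2, (x - 3)(x + 2)^3.

Check: the last factor (x - 3)(x + 2)^3 is the minimal polynomial, and the product (x - 3)(x + 2)^5 is the characteristic polynomial.

(x + 2)^2, (x - 3)(x + 2)^3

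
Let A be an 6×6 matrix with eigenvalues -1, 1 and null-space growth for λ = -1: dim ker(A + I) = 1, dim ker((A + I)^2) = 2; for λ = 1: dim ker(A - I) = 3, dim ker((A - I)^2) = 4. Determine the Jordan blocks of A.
λ = -1: successive nullity increments [1, 1] count blocks of size ≥ k; block sizes are [2].
λ = 1: successive nullity increments [3, 1] count blocks of size ≥ k; block sizes are [2, 1, 1].

Jordan blocks: (-1, 2), (1, 2), (1, 1), (1, 1)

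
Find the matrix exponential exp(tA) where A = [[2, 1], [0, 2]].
A has Jordan form J = [[2, 1], [0, 2]] with A = PJP^{-1}, so e^{tA} = P e^{tJ} P^{-1}.

For a Jordan block J_k(λ), e^{tJ_k(λ)} = e^{λt} · (I + tN + t^2 N^2/2! + ... + t^{k-1} N^{k-1}/(k-1)!) where N is the nilpotent superdiagonal part.

Assembling the blocks and conjugating back gives the entries of e^{tA} as shown above.

e^{tA} = [[e^{2*t}, t*e^{2*t}], [0, e^{2*t}]]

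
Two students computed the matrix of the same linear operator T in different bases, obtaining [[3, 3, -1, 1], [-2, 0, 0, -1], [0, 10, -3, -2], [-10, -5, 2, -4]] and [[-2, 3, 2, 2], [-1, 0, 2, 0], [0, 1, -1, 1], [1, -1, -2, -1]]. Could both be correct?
Two matrices over a field are similar if and only if they have the same invariant factors.

Both A and B have characteristic polynomial (x + 1)^4 and minimal polynomial (x + 1)^2. Computing further, both have invariant factors (x + 1)^2, (x + 1)^2. Hence A and B are similar.

Yes.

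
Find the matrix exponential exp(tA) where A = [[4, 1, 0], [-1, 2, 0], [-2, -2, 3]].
A has Jordan form J = [[3, 1, 0], [0, 3, 0], [0, 0, 3]] with A = PJP^{-1}, so e^{tA} = P e^{tJ} P^{-1}.

For a Jordan block J_k(λ), e^{tJ_k(λ)} = e^{λt} · (I + tN + t^2 N^2/2! + ... + t^{k-1} N^{k-1}/(k-1)!) where N is the nilpotent superdiagonal part.

Assembling the blocks and conjugating back gives the entries of e^{tA} as shown above.

e^{tA} = [[(t + 1)*e^{3*t}, t*e^{3*t}, 0], [-t*e^{3*t}, (1 - t)*e^{3*t}, 0], [-2*t*e^{3*t}, -2*t*e^{3*t}, e^{3*t}]]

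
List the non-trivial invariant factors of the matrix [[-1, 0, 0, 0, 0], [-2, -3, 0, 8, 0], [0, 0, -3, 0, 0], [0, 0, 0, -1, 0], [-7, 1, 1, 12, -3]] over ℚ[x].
(x + 1)(x + 3), (x + 1)(x + 3)^2

The Jordan structure of A has elementary divisors (x + 3)^2, (x + 3), (x + 1), (x + 1). Arranging the block sizes at each eigenvalue in decreasing order and taking row products gives the invariant factors.

Invariant factors (smallest first, each dividing the next): (x + 1)(x + 3), (x + 1)(x + 3)^2.

Check: the last factor (x + 1)(x + 3)^2 is the minimal polynomial, and the product (x + 1)^2(x + 3)^3 is the characteristic polynomial.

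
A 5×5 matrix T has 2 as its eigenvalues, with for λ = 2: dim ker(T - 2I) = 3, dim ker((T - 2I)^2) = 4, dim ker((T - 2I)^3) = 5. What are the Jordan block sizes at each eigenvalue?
Jordan blocks: (2, 3), (2, 1), (2, 1)

λ = 2: successive nullity increments [3, 1, 1] count blocks of size ≥ k; block sizes are [3, 1, 1].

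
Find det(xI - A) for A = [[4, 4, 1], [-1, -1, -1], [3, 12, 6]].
χ_A(x) = (x - 3)^3

xI - A = [[x - 4, -4, -1], [1, x + 1, 1], [-3, -12, x - 6]].

Expanding det(xI - A) along the first row:
det(xI - A) = + (x - 4)·det([[x + 1, 1], [-12, x - 6]]) - (-4)·det([[1, 1], [-3, x - 6]]) + (-1)·det([[1, x + 1], [-3, -12]]).

Evaluating gives χ_A(x) = x^3 - 9x^2 + 27x - 27 = (x - 3)^3.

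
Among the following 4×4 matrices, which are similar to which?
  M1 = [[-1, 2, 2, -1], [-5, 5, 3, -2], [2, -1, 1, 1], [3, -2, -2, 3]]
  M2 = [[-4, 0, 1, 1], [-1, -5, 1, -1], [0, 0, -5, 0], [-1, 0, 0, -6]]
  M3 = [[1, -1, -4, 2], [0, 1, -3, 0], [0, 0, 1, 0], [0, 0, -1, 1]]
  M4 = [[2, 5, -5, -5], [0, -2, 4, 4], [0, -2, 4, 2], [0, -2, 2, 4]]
Characteristic polynomials: χ_{M1} = (x - 2)^4, χ_{M2} = (x + 5)^4, χ_{M3} = (x - 1)^4, χ_{M4} = (x - 2)^4.

{M1}: invariant factors (x - 2)^2, (x - 2)^2.

{M2}: invariant factors x + 5, (x + 5)^3.

{M3}: invariant factors x - 1, (x - 1)^3.

{M4}: invariant factors x - 2, x - 2, (x - 2)^2.

Matrices are similar if and only if their invariant-factor lists agree; the partition into similarity classes is {M1}, {M2}, {M3}, {M4}.

4 classes: {M1}, {M2}, {M3}, {M4}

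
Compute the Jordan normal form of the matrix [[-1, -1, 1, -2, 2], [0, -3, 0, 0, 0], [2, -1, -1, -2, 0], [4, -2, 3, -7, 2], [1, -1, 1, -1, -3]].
The characteristic polynomial is det(xI - A) = (x + 3)^5, so the eigenvalues are -3 (algebraic multiplicity 5).

For λ = -3: rank(A + 3I) = 3, rank((A + 3I)^2) = 1, rank((A + 3I)^3) = 0. The eigenspace has dimension 5 - 3 = 2, so there are 2 Jordan blocks; the rank sequence gives block sizes [3, 2].

Assembling the blocks gives the Jordan form J above.

J = [[-3, 1, 0, 0, 0], [0, -3, 1, 0, 0], [0, 0, -3, 0, 0], [0, 0, 0, -3, 1], [0, 0, 0, 0, -3]]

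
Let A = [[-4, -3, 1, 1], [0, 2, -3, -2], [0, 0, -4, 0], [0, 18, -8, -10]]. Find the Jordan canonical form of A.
J = [[-4, 1, 0, 0], [0, -4, 1, 0], [0, 0, -4, 0], [0, 0, 0, -4]]

The characteristic polynomial is det(xI - A) = (x + 4)^4, so the eigenvalues are -4 (algebraic multiplicity 4).

For λ = -4: rank(A + 4I) = 2, rank((A + 4I)^2) = 1, rank((A + 4I)^3) = 0. The eigenspace has dimension 4 - 2 = 2, so there are 2 Jordan blocks; the rank sequence gives block sizes [3, 1].

Assembling the blocks gives the Jordan form J above.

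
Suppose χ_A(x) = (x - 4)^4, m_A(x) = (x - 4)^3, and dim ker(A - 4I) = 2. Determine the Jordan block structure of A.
Jordan blocks: (4, 3), (4, 1)

λ = 4: algebraic multiplicity 4 (exponent in χ_A), largest block size 3 (exponent in m_A), 2 blocks (geometric multiplicity). These force block sizes [3, 1].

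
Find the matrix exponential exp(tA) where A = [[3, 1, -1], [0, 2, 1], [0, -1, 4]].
e^{tA} = [[e^{3*t}, t*e^{3*t}, -t*e^{3*t}], [0, (1 - t)*e^{3*t}, t*e^{3*t}], [0, -t*e^{3*t}, (t + 1)*e^{3*t}]]

A has Jordan form J = [[3, 1, 0], [0, 3, 0], [0, 0, 3]] with A = PJP^{-1}, so e^{tA} = P e^{tJ} P^{-1}.

For a Jordan block J_k(λ), e^{tJ_k(λ)} = e^{λt} · (I + tN + t^2 N^2/2! + ... + t^{k-1} N^{k-1}/(k-1)!) where N is the nilpotent superdiagonal part.

Assembling the blocks and conjugating back gives the entries of e^{tA} as shown above.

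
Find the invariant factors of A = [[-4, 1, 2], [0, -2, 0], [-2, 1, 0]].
x + 2, (x + 2)^2

The Jordan structure of A has elementary divisors (x + 2)^2, (x + 2). Arranging the block sizes at each eigenvalue in decreasing order and taking row products gives the invariant factors.

Invariant factors (smallest first, each dividing the next): x + 2, (x + 2)^2.

Check: the last factor (x + 2)^2 is the minimal polynomial, and the product (x + 2)^3 is the characteristic polynomial.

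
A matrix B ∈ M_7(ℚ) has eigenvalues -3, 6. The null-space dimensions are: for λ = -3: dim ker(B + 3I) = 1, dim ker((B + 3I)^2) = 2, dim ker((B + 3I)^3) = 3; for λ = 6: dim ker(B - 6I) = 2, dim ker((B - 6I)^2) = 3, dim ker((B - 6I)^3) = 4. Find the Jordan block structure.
Jordan blocks: (-3, 3), (6, 3), (6, 1)

λ = -3: successive nullity increments [1, 1, 1] count blocks of size ≥ k; block sizes are [3].
λ = 6: successive nullity increments [2, 1, 1] count blocks of size ≥ k; block sizes are [3, 1].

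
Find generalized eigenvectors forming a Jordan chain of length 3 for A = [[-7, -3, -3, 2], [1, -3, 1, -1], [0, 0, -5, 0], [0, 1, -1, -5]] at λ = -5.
We seek v_1 ∈ ker((A + 5I)^3) \ ker((A + 5I)^2), then set v_{i+1} = (A + 5I) v_i.

One such chain is v_1 = [[-7, 2, 2, -2]]^T, v_2 = [[-2, 1, 0, 0]]^T, v_3 = [[1, 0, 0, 1]]^T. Check: (A + 5I) v_3 = [[0, 0, 0, 0]]^T = 0.

v_1 = [[-7, 2, 2, -2]]^T, v_2 = [[-2, 1, 0, 0]]^T, v_3 = [[1, 0, 0, 1]]^T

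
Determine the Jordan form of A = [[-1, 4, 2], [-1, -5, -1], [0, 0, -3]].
J = [[-3, 1, 0], [0, -3, 0], [0, 0, -3]]

The characteristic polynomial is det(xI - A) = (x + 3)^3, so the eigenvalues are -3 (algebraic multiplicity 3).

For λ = -3: rank(A + 3I) = 1, rank((A + 3I)^2) = 0. The eigenspace has dimension 3 - 1 = 2, so there are 2 Jordan blocks; the rank sequence gives block sizes [2, 1].

Assembling the blocks gives the Jordan form J above.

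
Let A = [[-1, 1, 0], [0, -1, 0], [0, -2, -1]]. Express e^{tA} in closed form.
A has Jordan form J = [[-1, 1, 0], [0, -1, 0], [0, 0, -1]] with A = PJP^{-1}, so e^{tA} = P e^{tJ} P^{-1}.

For a Jordan block J_k(λ), e^{tJ_k(λ)} = e^{λt} · (I + tN + t^2 N^2/2! + ... + t^{k-1} N^{k-1}/(k-1)!) where N is the nilpotent superdiagonal part.

Assembling the blocks and conjugating back gives the entries of e^{tA} as shown above.

e^{tA} = [[e^{-t}, t*e^{-t}, 0], [0, e^{-t}, 0], [0, -2*t*e^{-t}, e^{-t}]]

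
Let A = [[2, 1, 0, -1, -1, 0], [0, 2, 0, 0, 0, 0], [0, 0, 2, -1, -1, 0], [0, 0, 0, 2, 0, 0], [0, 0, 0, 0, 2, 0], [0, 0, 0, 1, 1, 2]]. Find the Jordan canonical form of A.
The characteristic polynomial is det(xI - A) = (x - 2)^6, so the eigenvalues are 2 (algebraic multiplicity 6).

For λ = 2: rank(A - 2I) = 2, rank((A - 2I)^2) = 0. The eigenspace has dimension 6 - 2 = 4, so there are 4 Jordan blocks; the rank sequence gives block sizes [2, 2, 1, 1].

Assembling the blocks gives the Jordan form J above.

J = [[2, 1, 0, 0, 0, 0], [0, 2, 0, 0, 0, 0], [0, 0, 2, 1, 0, 0], [0, 0, 0, 2, 0, 0], [0, 0, 0, 0, 2, 0], [0, 0, 0, 0, 0, 2]]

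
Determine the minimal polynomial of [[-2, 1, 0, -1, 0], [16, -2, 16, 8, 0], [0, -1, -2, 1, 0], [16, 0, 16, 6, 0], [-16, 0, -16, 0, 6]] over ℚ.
The characteristic polynomial factors as (x - 6)^2(x + 2)^3. The minimal polynomial is ∏(x - λ)^{k_λ} where k_λ is the size of the largest Jordan block at λ.

For λ = -2: rank(A + 2I) = 3, and the largest Jordan block has size 2 (the smallest k with rank((A + 2I)^k) = rank((A + 2I)^(k+1))).
For λ = 6: rank(A - 6I) = 3, and the largest Jordan block has size 1 (the smallest k with rank((A - 6I)^k) = rank((A - 6I)^(k+1))).

So m_A(x) = (x - 6)(x + 2)^2.

m_A(x) = (x - 6)(x + 2)^2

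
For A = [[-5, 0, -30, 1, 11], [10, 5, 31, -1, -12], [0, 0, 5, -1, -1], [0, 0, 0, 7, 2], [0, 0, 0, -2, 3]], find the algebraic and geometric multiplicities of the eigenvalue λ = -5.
algebraic multiplicity 1, geometric multiplicity 1

The characteristic polynomial is (x - 5)^4(x + 5), so the factor x + 5 appears with exponent 1: the algebraic multiplicity is 1.

rank(A + 5I) = 4, so the eigenspace has dimension 5 - 4 = 1: the geometric multiplicity is 1.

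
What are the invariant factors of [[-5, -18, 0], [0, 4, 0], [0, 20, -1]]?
The Jordan structure of A has elementary divisors (x + 5), (x + 1), (x - 4). Arranging the block sizes at each eigenvalue in decreasing order and taking row products gives the invariant factors.

Invariant factors (smallest first, each dividing the next): (x - 4)(x + 1)(x + 5).

Check: the last factor (x - 4)(x + 1)(x + 5) is the minimal polynomial, and the product (x - 4)(x + 1)(x + 5) is the characteristic polynomial.

(x - 4)(x + 1)(x + 5)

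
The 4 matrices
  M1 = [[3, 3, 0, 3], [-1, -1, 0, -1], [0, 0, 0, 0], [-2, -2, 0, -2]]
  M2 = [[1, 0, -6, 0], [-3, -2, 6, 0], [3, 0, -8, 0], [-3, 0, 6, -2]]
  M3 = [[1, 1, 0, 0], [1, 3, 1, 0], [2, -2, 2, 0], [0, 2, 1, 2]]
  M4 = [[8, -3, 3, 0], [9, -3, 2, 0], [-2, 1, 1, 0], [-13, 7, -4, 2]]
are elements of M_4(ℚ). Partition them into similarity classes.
3 classes: {M1}, {M2}, {M3, M4}

Characteristic polynomials: χ_{M1} = x^4, χ_{M2} = (x + 2)^3(x + 5), χ_{M3} = (x - 2)^4, χ_{M4} = (x - 2)^4.

{M1}: invariant factors x, x, x^2.

{M2}: invariant factors x + 2, x + 2, (x + 2)(x + 5).

{M3, M4}: invariant factors x - 2, (x - 2)^3.

Matrices are similar if and only if their invariant-factor lists agree; the partition into similarity classes is {M1}, {M2}, {M3, M4}.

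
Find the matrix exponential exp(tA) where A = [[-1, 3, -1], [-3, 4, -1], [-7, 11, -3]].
A has Jordan form J = [[0, 1, 0], [0, 0, 1], [0, 0, 0]] with A = PJP^{-1}, so e^{tA} = P e^{tJ} P^{-1}.

For a Jordan block J_k(λ), e^{tJ_k(λ)} = e^{λt} · (I + tN + t^2 N^2/2! + ... + t^{k-1} N^{k-1}/(k-1)!) where N is the nilpotent superdiagonal part.

Assembling the blocks and conjugating back gives the entries of e^{tA} as shown above.

e^{tA} = [[-t^2/2 - t + 1, t*(3 - t), t*(t/2 - 1)], [t*(-t - 3), -2*t^2 + 4*t + 1, t*(t - 1)], [t*(-5*t - 14)/2, t*(11 - 5*t), 5*t^2/2 - 3*t + 1]]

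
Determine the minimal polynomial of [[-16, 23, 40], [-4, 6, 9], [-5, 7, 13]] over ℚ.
m_A(x) = (x - 1)^3

The characteristic polynomial factors as (x - 1)^3. The minimal polynomial is ∏(x - λ)^{k_λ} where k_λ is the size of the largest Jordan block at λ.

For λ = 1: rank(A - I) = 2, and the largest Jordan block has size 3 (the smallest k with rank((A - I)^k) = rank((A - I)^(k+1))).

So m_A(x) = (x - 1)^3.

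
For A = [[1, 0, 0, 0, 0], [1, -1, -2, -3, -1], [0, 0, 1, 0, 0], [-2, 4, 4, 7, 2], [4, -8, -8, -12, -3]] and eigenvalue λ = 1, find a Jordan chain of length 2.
We seek v_1 ∈ ker((A - I)^2) \ ker(A - I), then set v_{i+1} = (A - I) v_i.

One such chain is v_1 = [[2, -1, 0, 2, -3]]^T, v_2 = [[0, 1, 0, -2, 4]]^T. Check: (A - I) v_2 = [[0, 0, 0, 0, 0]]^T = 0.

v_1 = [[2, -1, 0, 2, -3]]^T, v_2 = [[0, 1, 0, -2, 4]]^T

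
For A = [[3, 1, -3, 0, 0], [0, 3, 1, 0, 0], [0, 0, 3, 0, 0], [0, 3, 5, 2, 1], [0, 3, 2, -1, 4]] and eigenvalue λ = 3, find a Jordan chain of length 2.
v_1 = [[2, 0, 0, 0, 1]]^T, v_2 = [[0, 0, 0, 1, 1]]^T

We seek v_1 ∈ ker((A - 3I)^2) \ ker(A - 3I), then set v_{i+1} = (A - 3I) v_i.

One such chain is v_1 = [[2, 0, 0, 0, 1]]^T, v_2 = [[0, 0, 0, 1, 1]]^T. Check: (A - 3I) v_2 = [[0, 0, 0, 0, 0]]^T = 0.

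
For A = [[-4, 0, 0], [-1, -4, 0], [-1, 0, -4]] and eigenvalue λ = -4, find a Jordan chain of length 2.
v_1 = [[1, 1, 1]]^T, v_2 = [[0, -1, -1]]^T

We seek v_1 ∈ ker((A + 4I)^2) \ ker(A + 4I), then set v_{i+1} = (A + 4I) v_i.

One such chain is v_1 = [[1, 1, 1]]^T, v_2 = [[0, -1, -1]]^T. Check: (A + 4I) v_2 = [[0, 0, 0]]^T = 0.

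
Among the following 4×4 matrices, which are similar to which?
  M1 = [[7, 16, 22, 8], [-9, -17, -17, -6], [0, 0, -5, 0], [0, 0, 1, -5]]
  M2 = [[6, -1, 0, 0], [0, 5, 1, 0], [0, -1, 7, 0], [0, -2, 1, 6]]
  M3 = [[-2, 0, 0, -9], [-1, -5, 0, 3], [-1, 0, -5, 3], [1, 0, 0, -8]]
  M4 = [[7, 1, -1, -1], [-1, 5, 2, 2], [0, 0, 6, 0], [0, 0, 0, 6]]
3 classes: {M1}, {M2, M4}, {M3}

Characteristic polynomials: χ_{M1} = (x + 5)^4, χ_{M2} = (x - 6)^4, χ_{M3} = (x + 5)^4, χ_{M4} = (x - 6)^4.

{M1}: invariant factors (x + 5)^2, (x + 5)^2.

{M2, M4}: invariant factors x - 6, (x - 6)^3.

{M3}: invariant factors x + 5, x + 5, (x + 5)^2.

Matrices are similar if and only if their invariant-factor lists agree; the partition into similarity classes is {M1}, {M2, M4}, {M3}.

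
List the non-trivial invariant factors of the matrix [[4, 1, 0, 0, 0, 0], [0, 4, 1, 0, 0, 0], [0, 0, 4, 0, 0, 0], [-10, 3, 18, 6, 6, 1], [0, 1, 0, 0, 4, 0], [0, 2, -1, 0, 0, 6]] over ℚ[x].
x - 4, (x - 6)^2(x - 4)^3

The Jordan structure of A has elementary divisors (x - 4)^3, (x - 4), (x - 6)^2. Arranging the block sizes at each eigenvalue in decreasing order and taking row products gives the invariant factors.

Invariant factors (smallest first, each dividing the next): x - 4, (x - 6)^2(x - 4)^3.

Check: the last factor (x - 6)^2(x - 4)^3 is the minimal polynomial, and the product (x - 6)^2(x - 4)^4 is the characteristic polynomial.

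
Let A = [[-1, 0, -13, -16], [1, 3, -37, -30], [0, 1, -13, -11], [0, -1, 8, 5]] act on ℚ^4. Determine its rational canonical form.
R = [[0, 0, 0, -1], [1, 0, 0, -6], [0, 1, 0, -11], [0, 0, 1, -6]]

The invariant factors of A (the non-unit diagonal entries of the Smith normal form of xI - A over ℚ[x]) are (x^2 + 3x + 1)^2, each dividing the next. The characteristic polynomial is their product, (x^2 + 3x + 1)^2.

The rational canonical form is the block-diagonal matrix of companion matrices C(f_i):
R = [[0, 0, 0, -1], [1, 0, 0, -6], [0, 1, 0, -11], [0, 0, 1, -6]].

Note the characteristic polynomial does not split into linear factors over ℚ, so A has no Jordan form over ℚ; the rational canonical form exists over any field.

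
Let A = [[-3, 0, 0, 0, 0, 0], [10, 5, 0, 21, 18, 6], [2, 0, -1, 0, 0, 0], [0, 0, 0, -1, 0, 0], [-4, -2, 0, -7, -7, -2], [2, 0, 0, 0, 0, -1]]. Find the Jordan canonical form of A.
The characteristic polynomial is det(xI - A) = (x + 1)^5(x + 3), so the eigenvalues are -3 (algebraic multiplicity 1), -1 (algebraic multiplicity 5).

For λ = -3: algebraic multiplicity 1 gives one 1×1 block.

For λ = -1: rank(A + I) = 2, rank((A + I)^2) = 1. The eigenspace has dimension 6 - 2 = 4, so there are 4 Jordan blocks; the rank sequence gives block sizes [2, 1, 1, 1].

Assembling the blocks gives the Jordan form J above.

J = [[-3, 0, 0, 0, 0, 0], [0, -1, 1, 0, 0, 0], [0, 0, -1, 0, 0, 0], [0, 0, 0, -1, 0, 0], [0, 0, 0, 0, -1, 0], [0, 0, 0, 0, 0, -1]]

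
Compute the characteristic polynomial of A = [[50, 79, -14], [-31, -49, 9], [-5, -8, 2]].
χ_A(x) = (x - 1)^3

xI - A = [[x - 50, -79, 14], [31, x + 49, -9], [5, 8, x - 2]].

Expanding det(xI - A) along the first row:
det(xI - A) = + (x - 50)·det([[x + 49, -9], [8, x - 2]]) - (-79)·det([[31, -9], [5, x - 2]]) + (14)·det([[31, x + 49], [5, 8]]).

Evaluating gives χ_A(x) = x^3 - 3x^2 + 3x - 1 = (x - 1)^3.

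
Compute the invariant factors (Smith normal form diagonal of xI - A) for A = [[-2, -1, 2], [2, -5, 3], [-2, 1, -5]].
(x + 4)^3

The Jordan structure of A has elementary divisors (x + 4)^3. Arranging the block sizes at each eigenvalue in decreasing order and taking row products gives the invariant factors.

Invariant factors (smallest first, each dividing the next): (x + 4)^3.

Check: the last factor (x + 4)^3 is the minimal polynomial, and the product (x + 4)^3 is the characteristic polynomial.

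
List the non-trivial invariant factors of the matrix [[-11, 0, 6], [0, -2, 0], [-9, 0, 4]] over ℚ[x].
The Jordan structure of A has elementary divisors (x + 5), (x + 2), (x + 2). Arranging the block sizes at each eigenvalue in decreasing order and taking row products gives the invariant factors.

Invariant factors (smallest first, each dividing the next): x + 2, (x + 2)(x + 5).

Check: the last factor (x + 2)(x + 5) is the minimal polynomial, and the product (x + 2)^2(x + 5) is the characteristic polynomial.

x + 2, (x + 2)(x + 5)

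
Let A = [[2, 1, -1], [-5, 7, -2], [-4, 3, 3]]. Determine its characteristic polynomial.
χ_A(x) = (x - 4)^3

xI - A = [[x - 2, -1, 1], [5, x - 7, 2], [4, -3, x - 3]].

Expanding det(xI - A) along the first row:
det(xI - A) = + (x - 2)·det([[x - 7, 2], [-3, x - 3]]) - (-1)·det([[5, 2], [4, x - 3]]) + (1)·det([[5, x - 7], [4, -3]]).

Evaluating gives χ_A(x) = x^3 - 12x^2 + 48x - 64 = (x - 4)^3.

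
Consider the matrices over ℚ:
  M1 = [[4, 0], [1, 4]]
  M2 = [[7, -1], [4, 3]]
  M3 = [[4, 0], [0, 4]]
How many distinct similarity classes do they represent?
Characteristic polynomials: χ_{M1} = (x - 4)^2, χ_{M2} = (x - 5)^2, χ_{M3} = (x - 4)^2.

{M1}: invariant factors (x - 4)^2.

{M2}: invariant factors (x - 5)^2.

{M3}: invariant factors x - 4, x - 4.

Matrices are similar if and only if their invariant-factor lists agree; the partition into similarity classes is {M1}, {M2}, {M3}.

3 classes: {M1}, {M2}, {M3}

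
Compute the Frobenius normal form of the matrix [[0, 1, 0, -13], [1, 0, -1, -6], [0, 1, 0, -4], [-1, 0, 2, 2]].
R = [[0, 0, 0, -9], [1, 0, 0, -6], [0, 1, 0, 5], [0, 0, 1, 2]]

The invariant factors of A (the non-unit diagonal entries of the Smith normal form of xI - A over ℚ[x]) are (x^2 - x - 3)^2, each dividing the next. The characteristic polynomial is their product, (x^2 - x - 3)^2.

The rational canonical form is the block-diagonal matrix of companion matrices C(f_i):
R = [[0, 0, 0, -9], [1, 0, 0, -6], [0, 1, 0, 5], [0, 0, 1, 2]].

Note the characteristic polynomial does not split into linear factors over ℚ, so A has no Jordan form over ℚ; the rational canonical form exists over any field.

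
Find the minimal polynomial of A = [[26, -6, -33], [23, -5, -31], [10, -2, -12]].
The characteristic polynomial factors as (x - 5)(x - 2)^2. The minimal polynomial is ∏(x - λ)^{k_λ} where k_λ is the size of the largest Jordan block at λ.

For λ = 2: rank(A - 2I) = 2, and the largest Jordan block has size 2 (the smallest k with rank((A - 2I)^k) = rank((A - 2I)^(k+1))).
For λ = 5: rank(A - 5I) = 2, and the largest Jordan block has size 1 (the smallest k with rank((A - 5I)^k) = rank((A - 5I)^(k+1))).

So m_A(x) = (x - 5)(x - 2)^2.

m_A(x) = (x - 5)(x - 2)^2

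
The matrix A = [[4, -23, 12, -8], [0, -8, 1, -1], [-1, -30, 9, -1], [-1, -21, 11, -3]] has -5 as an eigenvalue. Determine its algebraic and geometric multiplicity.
algebraic multiplicity 2, geometric multiplicity 1

The characteristic polynomial is (x - 6)^2(x + 5)^2, so the factor x + 5 appears with exponent 2: the algebraic multiplicity is 2.

rank(A + 5I) = 3, so the eigenspace has dimension 4 - 3 = 1: the geometric multiplicity is 1.

Since 1 < 2, A is not diagonalizable.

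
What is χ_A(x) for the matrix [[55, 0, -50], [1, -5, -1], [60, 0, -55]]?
χ_A(x) = (x - 5)(x + 5)^2

xI - A = [[x - 55, 0, 50], [-1, x + 5, 1], [-60, 0, x + 55]].

Expanding det(xI - A) along the first row:
det(xI - A) = + (x - 55)·det([[x + 5, 1], [0, x + 55]]) - (0)·det([[-1, 1], [-60, x + 55]]) + (50)·det([[-1, x + 5], [-60, 0]]).

Evaluating gives χ_A(x) = x^3 + 5x^2 - 25x - 125 = (x - 5)(x + 5)^2.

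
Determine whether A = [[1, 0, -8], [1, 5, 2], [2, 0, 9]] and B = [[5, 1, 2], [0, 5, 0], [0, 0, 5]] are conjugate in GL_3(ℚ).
Yes.

Two matrices over a field are similar if and only if they have the same invariant factors.

Both A and B have characteristic polynomial (x - 5)^3 and minimal polynomial (x - 5)^2. Computing further, both have invariant factors x - 5, (x - 5)^2. Hence A and B are similar.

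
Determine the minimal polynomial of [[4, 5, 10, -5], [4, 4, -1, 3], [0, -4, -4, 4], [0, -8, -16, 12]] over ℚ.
m_A(x) = (x - 4)^3

The characteristic polynomial factors as (x - 4)^4. The minimal polynomial is ∏(x - λ)^{k_λ} where k_λ is the size of the largest Jordan block at λ.

For λ = 4: rank(A - 4I) = 2, and the largest Jordan block has size 3 (the smallest k with rank((A - 4I)^k) = rank((A - 4I)^(k+1))).

So m_A(x) = (x - 4)^3.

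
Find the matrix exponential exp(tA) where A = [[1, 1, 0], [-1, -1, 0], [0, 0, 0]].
A has Jordan form J = [[0, 1, 0], [0, 0, 0], [0, 0, 0]] with A = PJP^{-1}, so e^{tA} = P e^{tJ} P^{-1}.

For a Jordan block J_k(λ), e^{tJ_k(λ)} = e^{λt} · (I + tN + t^2 N^2/2! + ... + t^{k-1} N^{k-1}/(k-1)!) where N is the nilpotent superdiagonal part.

Assembling the blocks and conjugating back gives the entries of e^{tA} as shown above.

e^{tA} = [[t + 1, t, 0], [-t, 1 - t, 0], [0, 0, 1]]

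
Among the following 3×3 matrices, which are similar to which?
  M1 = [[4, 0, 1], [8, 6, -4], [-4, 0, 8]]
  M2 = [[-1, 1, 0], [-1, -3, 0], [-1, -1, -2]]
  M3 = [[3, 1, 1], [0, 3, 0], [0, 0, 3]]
Characteristic polynomials: χ_{M1} = (x - 6)^3, χ_{M2} = (x + 2)^3, χ_{M3} = (x - 3)^3.

{M1}: invariant factors x - 6, (x - 6)^2.

{M2}: invariant factors x + 2, (x + 2)^2.

{M3}: invariant factors x - 3, (x - 3)^2.

Matrices are similar if and only if their invariant-factor lists agree; the partition into similarity classes is {M1}, {M2}, {M3}.

3 classes: {M1}, {M2}, {M3}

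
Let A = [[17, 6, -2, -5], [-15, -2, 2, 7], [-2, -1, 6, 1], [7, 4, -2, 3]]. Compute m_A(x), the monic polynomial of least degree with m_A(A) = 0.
m_A(x) = (x - 6)^2

The characteristic polynomial factors as (x - 6)^4. The minimal polynomial is ∏(x - λ)^{k_λ} where k_λ is the size of the largest Jordan block at λ.

For λ = 6: rank(A - 6I) = 2, and the largest Jordan block has size 2 (the smallest k with rank((A - 6I)^k) = rank((A - 6I)^(k+1))).

So m_A(x) = (x - 6)^2.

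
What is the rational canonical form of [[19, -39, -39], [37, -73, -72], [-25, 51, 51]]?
The invariant factors of A (the non-unit diagonal entries of the Smith normal form of xI - A over ℚ[x]) are (x + 2)(x^2 + x - 3), each dividing the next. The characteristic polynomial is their product, (x + 2)(x^2 + x - 3).

The rational canonical form is the block-diagonal matrix of companion matrices C(f_i):
R = [[0, 0, 6], [1, 0, 1], [0, 1, -3]].

Note the characteristic polynomial does not split into linear factors over ℚ, so A has no Jordan form over ℚ; the rational canonical form exists over any field.

R = [[0, 0, 6], [1, 0, 1], [0, 1, -3]]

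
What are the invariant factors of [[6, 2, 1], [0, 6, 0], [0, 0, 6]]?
x - 6, (x - 6)^2

The Jordan structure of A has elementary divisors (x - 6)^2, (x - 6). Arranging the block sizes at each eigenvalue in decreasing order and taking row products gives the invariant factors.

Invariant factors (smallest first, each dividing the next): x - 6, (x - 6)^2.

Check: the last factor (x - 6)^2 is the minimal polynomial, and the product (x - 6)^3 is the characteristic polynomial.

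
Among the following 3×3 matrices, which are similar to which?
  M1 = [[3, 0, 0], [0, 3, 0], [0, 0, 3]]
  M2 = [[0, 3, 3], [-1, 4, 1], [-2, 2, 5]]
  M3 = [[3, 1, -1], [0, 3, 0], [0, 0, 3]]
Characteristic polynomials: χ_{M1} = (x - 3)^3, χ_{M2} = (x - 3)^3, χ_{M3} = (x - 3)^3.

{M1}: invariant factors x - 3, x - 3, x - 3.

{M2, M3}: invariant factors x - 3, (x - 3)^2.

Matrices are similar if and only if their invariant-factor lists agree; the partition into similarity classes is {M1}, {M2, M3}.

2 classes: {M1}, {M2, M3}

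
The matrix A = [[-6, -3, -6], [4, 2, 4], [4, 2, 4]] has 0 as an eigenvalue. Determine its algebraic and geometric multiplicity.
The characteristic polynomial is x^3, so the factor x appears with exponent 3: the algebraic multiplicity is 3.

rank(A) = 1, so the eigenspace has dimension 3 - 1 = 2: the geometric multiplicity is 2.

Since 2 < 3, A is not diagonalizable.

algebraic multiplicity 3, geometric multiplicity 2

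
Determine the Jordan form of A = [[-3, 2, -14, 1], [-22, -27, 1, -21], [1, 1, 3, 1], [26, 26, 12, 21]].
The characteristic polynomial is det(xI - A) = (x - 2)^2(x + 5)^2, so the eigenvalues are -5 (algebraic multiplicity 2), 2 (algebraic multiplicity 2).

For λ = -5: rank(A + 5I) = 3, rank((A + 5I)^2) = 2. The eigenspace has dimension 4 - 3 = 1, so there is 1 Jordan block; the rank sequence gives block sizes [2].

For λ = 2: rank(A - 2I) = 3, rank((A - 2I)^2) = 2. The eigenspace has dimension 4 - 3 = 1, so there is 1 Jordan block; the rank sequence gives block sizes [2].

Assembling the blocks gives the Jordan form J above.

J = [[-5, 1, 0, 0], [0, -5, 0, 0], [0, 0, 2, 1], [0, 0, 0, 2]]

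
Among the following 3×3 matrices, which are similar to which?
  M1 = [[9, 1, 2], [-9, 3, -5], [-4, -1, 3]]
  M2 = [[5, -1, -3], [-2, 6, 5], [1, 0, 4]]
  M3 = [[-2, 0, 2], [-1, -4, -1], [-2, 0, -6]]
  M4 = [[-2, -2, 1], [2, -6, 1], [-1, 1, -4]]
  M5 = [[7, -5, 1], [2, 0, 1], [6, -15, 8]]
Characteristic polynomials: χ_{M1} = (x - 5)^3, χ_{M2} = (x - 5)^3, χ_{M3} = (x + 4)^3, χ_{M4} = (x + 4)^3, χ_{M5} = (x - 5)^3.

{M1, M2}: invariant factors (x - 5)^3.

{M3}: invariant factors x + 4, (x + 4)^2.

{M4}: invariant factors (x + 4)^3.

{M5}: invariant factors x - 5, (x - 5)^2.

Matrices are similar if and only if their invariant-factor lists agree; the partition into similarity classes is {M1, M2}, {M3}, {M4}, {M5}.

4 classes: {M1, M2}, {M3}, {M4}, {M5}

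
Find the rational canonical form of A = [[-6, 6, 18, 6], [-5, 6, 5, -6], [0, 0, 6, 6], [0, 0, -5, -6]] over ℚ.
The invariant factors of A (the non-unit diagonal entries of the Smith normal form of xI - A over ℚ[x]) are x^2 - 6, x^2 - 6, each dividing the next. The characteristic polynomial is their product, (x^2 - 6)^2.

The rational canonical form is the block-diagonal matrix of companion matrices C(f_i):
R = [[0, 6, 0, 0], [1, 0, 0, 0], [0, 0, 0, 6], [0, 0, 1, 0]].

Note the characteristic polynomial does not split into linear factors over ℚ, so A has no Jordan form over ℚ; the rational canonical form exists over any field.

R = [[0, 6, 0, 0], [1, 0, 0, 0], [0, 0, 0, 6], [0, 0, 1, 0]]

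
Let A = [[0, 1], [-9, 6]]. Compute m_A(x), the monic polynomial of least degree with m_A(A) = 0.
The characteristic polynomial factors as (x - 3)^2. The minimal polynomial is ∏(x - λ)^{k_λ} where k_λ is the size of the largest Jordan block at λ.

For λ = 3: rank(A - 3I) = 1, and the largest Jordan block has size 2 (the smallest k with rank((A - 3I)^k) = rank((A - 3I)^(k+1))).

So m_A(x) = (x - 3)^2.

m_A(x) = (x - 3)^2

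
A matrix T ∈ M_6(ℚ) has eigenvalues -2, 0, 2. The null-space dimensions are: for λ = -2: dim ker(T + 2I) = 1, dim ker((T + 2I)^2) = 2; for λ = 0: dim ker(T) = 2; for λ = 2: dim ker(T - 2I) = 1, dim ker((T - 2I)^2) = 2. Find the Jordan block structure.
λ = -2: successive nullity increments [1, 1] count blocks of size ≥ k; block sizes are [2].
λ = 0: successive nullity increments [2] count blocks of size ≥ k; block sizes are [1, 1].
λ = 2: successive nullity increments [1, 1] count blocks of size ≥ k; block sizes are [2].

Jordan blocks: (-2, 2), (0, 1), (0, 1), (2, 2)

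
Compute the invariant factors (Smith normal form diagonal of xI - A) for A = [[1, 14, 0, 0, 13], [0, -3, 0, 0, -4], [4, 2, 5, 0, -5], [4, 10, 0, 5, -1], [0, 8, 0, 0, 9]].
The Jordan structure of A has elementary divisors (x - 1)^2, (x - 5), (x - 5), (x - 5). Arranging the block sizes at each eigenvalue in decreasing order and taking row products gives the invariant factors.

Invariant factors (smallest first, each dividing the next): x - 5, x - 5, (x - 5)(x - 1)^2.

Check: the last factor (x - 5)(x - 1)^2 is the minimal polynomial, and the product (x - 5)^3(x - 1)^2 is the characteristic polynomial.

x - 5, x - 5, (x - 5)(x - 1)^2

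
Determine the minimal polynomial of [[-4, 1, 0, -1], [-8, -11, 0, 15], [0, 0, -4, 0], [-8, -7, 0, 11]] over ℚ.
The characteristic polynomial factors as (x - 4)(x + 4)^3. The minimal polynomial is ∏(x - λ)^{k_λ} where k_λ is the size of the largest Jordan block at λ.

For λ = -4: rank(A + 4I) = 2, and the largest Jordan block has size 2 (the smallest k with rank((A + 4I)^k) = rank((A + 4I)^(k+1))).
For λ = 4: rank(A - 4I) = 3, and the largest Jordan block has size 1 (the smallest k with rank((A - 4I)^k) = rank((A - 4I)^(k+1))).

So m_A(x) = (x - 4)(x + 4)^2.

m_A(x) = (x - 4)(x + 4)^2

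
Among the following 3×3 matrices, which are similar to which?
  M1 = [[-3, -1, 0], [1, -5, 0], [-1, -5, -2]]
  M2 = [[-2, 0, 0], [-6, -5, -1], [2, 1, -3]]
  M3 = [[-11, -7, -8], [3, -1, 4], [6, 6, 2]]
Characteristic polynomials: χ_{M1} = (x + 2)(x + 4)^2, χ_{M2} = (x + 2)(x + 4)^2, χ_{M3} = (x + 2)(x + 4)^2.

{M1, M2, M3}: invariant factors (x + 2)(x + 4)^2.

Matrices are similar if and only if their invariant-factor lists agree; the partition into similarity classes is {M1, M2, M3}.

1 class: {M1, M2, M3}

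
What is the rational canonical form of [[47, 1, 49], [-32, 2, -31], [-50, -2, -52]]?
R = [[0, 0, 120], [1, 0, 34], [0, 1, -3]]

The invariant factors of A (the non-unit diagonal entries of the Smith normal form of xI - A over ℚ[x]) are (x - 6)(x + 4)(x + 5), each dividing the next. The characteristic polynomial is their product, (x - 6)(x + 4)(x + 5).

The rational canonical form is the block-diagonal matrix of companion matrices C(f_i):
R = [[0, 0, 120], [1, 0, 34], [0, 1, -3]].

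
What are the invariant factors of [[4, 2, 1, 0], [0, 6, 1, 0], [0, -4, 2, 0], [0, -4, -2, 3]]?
The Jordan structure of A has elementary divisors (x - 3), (x - 4)^2, (x - 4). Arranging the block sizes at each eigenvalue in decreasing order and taking row products gives the invariant factors.

Invariant factors (smallest first, each dividing the next): x - 4, (x - 4)^2(x - 3).

Check: the last factor (x - 4)^2(x - 3) is the minimal polynomial, and the product (x - 4)^3(x - 3) is the characteristic polynomial.

x - 4, (x - 4)^2(x - 3)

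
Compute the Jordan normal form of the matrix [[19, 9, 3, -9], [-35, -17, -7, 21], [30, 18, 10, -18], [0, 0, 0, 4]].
J = [[4, 1, 0, 0], [0, 4, 0, 0], [0, 0, 4, 0], [0, 0, 0, 4]]

The characteristic polynomial is det(xI - A) = (x - 4)^4, so the eigenvalues are 4 (algebraic multiplicity 4).

For λ = 4: rank(A - 4I) = 1, rank((A - 4I)^2) = 0. The eigenspace has dimension 4 - 1 = 3, so there are 3 Jordan blocks; the rank sequence gives block sizes [2, 1, 1].

Assembling the blocks gives the Jordan form J above.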